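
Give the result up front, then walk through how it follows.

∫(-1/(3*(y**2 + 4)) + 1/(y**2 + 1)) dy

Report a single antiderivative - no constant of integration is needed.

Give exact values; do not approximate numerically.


The answer is -atan(y/2)/6 + atan(y).
Step 1. Rewrite: now ∫(1/(y**2 + 1)) dy + ∫(-1/(3*(y**2 + 4))) dy.
Step 2. Evaluate the standard form: now atan(y) + ∫(-1/(3*(y**2 + 4))) dy.
Step 3. Evaluate the standard form: now -atan(y/2)/6 + atan(y).
Answer: -atan(y/2)/6 + atan(y).


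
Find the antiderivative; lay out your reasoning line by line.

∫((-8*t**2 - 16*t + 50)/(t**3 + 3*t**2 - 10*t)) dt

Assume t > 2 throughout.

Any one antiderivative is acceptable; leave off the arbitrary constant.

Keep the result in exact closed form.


Step 1. Decompose ∫((-8*t**2 - 16*t + 50)/(t**3 + 3*t**2 - 10*t)) dt by partial fractions, (-8*t**2 - 16*t + 50)/(t**3 + 3*t**2 - 10*t) = -2/(t + 5) - 1/(t - 2) - 5/t: now ∫(-5/t) dt + ∫(-1/(t - 2)) dt + ∫(-2/(t + 5)) dt.
Step 2. Evaluate the standard form [assuming t > -5]: now -2*log(t + 5) + ∫(-5/t) dt + ∫(-1/(t - 2)) dt.
Step 3. Evaluate the standard form [assuming t > 0]: now -5*log(t) - 2*log(t + 5) + ∫(-1/(t - 2)) dt.
Step 4. Evaluate the standard form [assuming t > 2]: now -5*log(t) - log(t - 2) - 2*log(t + 5).
Answer: -5*log(t) - log(t - 2) - 2*log(t + 5).


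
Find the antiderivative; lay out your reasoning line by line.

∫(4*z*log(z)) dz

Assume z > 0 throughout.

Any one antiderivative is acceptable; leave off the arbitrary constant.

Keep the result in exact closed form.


Step 1. Integrate ∫(4*z*log(z)) dz by parts with u = log(z), dv = (4*z) dz, so v = 2*z**2 [assuming z > 0]: now 2*z**2*log(z) + ∫(-2*z) dz.
Step 2. Evaluate the standard form: now 2*z**2*log(z) - z**2.
Answer: 2*z**2*log(z) - z**2.


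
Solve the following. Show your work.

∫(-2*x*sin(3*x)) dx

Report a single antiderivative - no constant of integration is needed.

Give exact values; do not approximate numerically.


Step 1. Integrate ∫(-2*x*sin(3*x)) dx by parts with u = x, dv = (-2*sin(3*x)) dx, so v = 2*cos(3*x)/3: now 2*x*cos(3*x)/3 + ∫(-2*cos(3*x)/3) dx.
Step 2. Evaluate the standard form: now 2*x*cos(3*x)/3 - 2*sin(3*x)/9.
Answer: 2*x*cos(3*x)/3 - 2*sin(3*x)/9.


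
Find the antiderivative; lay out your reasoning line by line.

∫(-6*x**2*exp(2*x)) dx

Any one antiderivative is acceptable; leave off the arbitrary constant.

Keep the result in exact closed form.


Step 1. Integrate ∫(-6*x**2*exp(2*x)) dx by parts with u = x**2, dv = (-6*exp(2*x)) dx, so v = -3*exp(2*x): now -3*x**2*exp(2*x) + ∫(6*x*exp(2*x)) dx.
Step 2. Integrate ∫(6*x*exp(2*x)) dx by parts with u = x, dv = (6*exp(2*x)) dx, so v = 3*exp(2*x): now -3*x**2*exp(2*x) + 3*x*exp(2*x) + ∫(-3*exp(2*x)) dx.
Step 3. Evaluate the standard form: now -3*x**2*exp(2*x) + 3*x*exp(2*x) - 3*exp(2*x)/2.
Answer: -3*x**2*exp(2*x) + 3*x*exp(2*x) - 3*exp(2*x)/2.


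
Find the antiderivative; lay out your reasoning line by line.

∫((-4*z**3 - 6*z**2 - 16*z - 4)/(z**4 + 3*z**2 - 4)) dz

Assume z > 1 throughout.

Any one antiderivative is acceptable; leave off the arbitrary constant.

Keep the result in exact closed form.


Step 1. Decompose ∫((-4*z**3 - 6*z**2 - 16*z - 4)/(z**4 + 3*z**2 - 4)) dz by partial fractions, (-4*z**3 - 6*z**2 - 16*z - 4)/(z**4 + 3*z**2 - 4) = -4/(z**2 + 4) - 1/(z + 1) - 3/(z - 1): now ∫(-3/(z - 1)) dz + ∫(-1/(z + 1)) dz + ∫(-4/(z**2 + 4)) dz.
Step 2. Evaluate the standard form [assuming z > 1]: now -3*log(z - 1) + ∫(-1/(z + 1)) dz + ∫(-4/(z**2 + 4)) dz.
Step 3. Evaluate the standard form [assuming z > -1]: now -3*log(z - 1) - log(z + 1) + ∫(-4/(z**2 + 4)) dz.
Step 4. Evaluate the standard form: now -3*log(z - 1) - log(z + 1) - 2*atan(z/2).
Answer: -3*log(z - 1) - log(z + 1) - 2*atan(z/2).


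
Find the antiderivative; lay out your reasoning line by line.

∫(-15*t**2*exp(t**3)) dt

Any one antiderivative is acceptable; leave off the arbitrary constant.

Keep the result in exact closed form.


Step 1. Substitute u = t**3, turning ∫(-15*t**2*exp(t**3)) dt into ∫(-5*exp(u)) du: now ∫(-5*exp(u)) du.
Step 2. Evaluate the standard form: now -5*exp(u).
Step 3. Substitute back u = t**3: now -5*exp(t**3).
Answer: -5*exp(t**3).


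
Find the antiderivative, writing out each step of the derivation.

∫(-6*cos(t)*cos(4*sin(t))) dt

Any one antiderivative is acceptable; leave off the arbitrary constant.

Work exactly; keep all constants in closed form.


Step 1. Substitute u = sin(t), turning ∫(-6*cos(t)*cos(4*sin(t))) dt into ∫(-6*cos(4*u)) du: now ∫(-6*cos(4*u)) du.
Step 2. Evaluate the standard form: now -3*sin(4*u)/2.
Step 3. Substitute back u = sin(t): now -3*sin(4*sin(t))/2.
Answer: -3*sin(4*sin(t))/2.


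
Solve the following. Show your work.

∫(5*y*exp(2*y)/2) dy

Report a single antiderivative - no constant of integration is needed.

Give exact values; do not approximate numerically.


Step 1. Integrate ∫(5*y*exp(2*y)/2) dy by parts with u = y, dv = (5*exp(2*y)/2) dy, so v = 5*exp(2*y)/4: now 5*y*exp(2*y)/4 + ∫(-5*exp(2*y)/4) dy.
Step 2. Evaluate the standard form: now 5*y*exp(2*y)/4 - 5*exp(2*y)/8.
Answer: 5*y*exp(2*y)/4 - 5*exp(2*y)/8.


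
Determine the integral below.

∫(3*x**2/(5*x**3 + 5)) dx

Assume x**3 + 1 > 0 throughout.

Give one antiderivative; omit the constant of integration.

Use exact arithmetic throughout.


Answer: log(x**3 + 1)/5.


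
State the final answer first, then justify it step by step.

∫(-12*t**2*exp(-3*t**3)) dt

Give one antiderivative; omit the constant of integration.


The answer is 4*exp(-3*t**3)/3.
Step 1. Substitute u = t**3, turning ∫(-12*t**2*exp(-3*t**3)) dt into ∫(-4*exp(-3*u)) du: now ∫(-4*exp(-3*u)) du.
Step 2. Evaluate the standard form: now 4*exp(-3*u)/3.
Step 3. Substitute back u = t**3: now 4*exp(-3*t**3)/3.
Answer: 4*exp(-3*t**3)/3.


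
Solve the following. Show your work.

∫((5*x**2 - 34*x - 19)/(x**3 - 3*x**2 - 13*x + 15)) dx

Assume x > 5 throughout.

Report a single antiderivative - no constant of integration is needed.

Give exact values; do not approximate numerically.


Step 1. Decompose ∫((5*x**2 - 34*x - 19)/(x**3 - 3*x**2 - 13*x + 15)) dx by partial fractions, (5*x**2 - 34*x - 19)/(x**3 - 3*x**2 - 13*x + 15) = 4/(x + 3) + 3/(x - 1) - 2/(x - 5): now ∫(-2/(x - 5)) dx + ∫(3/(x - 1)) dx + ∫(4/(x + 3)) dx.
Step 2. Evaluate the standard form [assuming x > 5]: now -2*log(x - 5) + ∫(3/(x - 1)) dx + ∫(4/(x + 3)) dx.
Step 3. Evaluate the standard form [assuming x > -3]: now -2*log(x - 5) + 4*log(x + 3) + ∫(3/(x - 1)) dx.
Step 4. Evaluate the standard form [assuming x > 1]: now -2*log(x - 5) + 3*log(x - 1) + 4*log(x + 3).
Answer: -2*log(x - 5) + 3*log(x - 1) + 4*log(x + 3).


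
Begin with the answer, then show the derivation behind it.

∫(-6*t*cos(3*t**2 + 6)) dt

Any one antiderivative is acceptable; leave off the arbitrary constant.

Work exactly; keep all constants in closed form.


The answer is -sin(3*t**2 + 6).
Step 1. Substitute u = t**2 + 2, turning ∫(-6*t*cos(3*t**2 + 6)) dt into ∫(-3*cos(3*u)) du: now ∫(-3*cos(3*u)) du.
Step 2. Evaluate the standard form: now -sin(3*u).
Step 3. Substitute back u = t**2 + 2: now -sin(3*t**2 + 6).
Answer: -sin(3*t**2 + 6).


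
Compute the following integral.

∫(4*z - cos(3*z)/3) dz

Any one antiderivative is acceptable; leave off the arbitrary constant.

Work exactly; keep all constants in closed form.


Answer: 2*z**2 - sin(3*z)/9.


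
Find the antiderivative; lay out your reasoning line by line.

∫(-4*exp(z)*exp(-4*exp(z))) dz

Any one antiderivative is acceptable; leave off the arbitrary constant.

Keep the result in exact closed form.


Step 1. Substitute u = exp(z), turning ∫(-4*exp(z)*exp(-4*exp(z))) dz into ∫(-4*exp(-4*u)) du: now ∫(-4*exp(-4*u)) du.
Step 2. Evaluate the standard form: now exp(-4*u).
Step 3. Substitute back u = exp(z): now exp(-4*exp(z)).
Answer: exp(-4*exp(z)).


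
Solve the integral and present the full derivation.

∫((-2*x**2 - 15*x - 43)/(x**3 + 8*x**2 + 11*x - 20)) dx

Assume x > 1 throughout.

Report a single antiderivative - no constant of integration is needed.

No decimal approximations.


Step 1. Decompose ∫((-2*x**2 - 15*x - 43)/(x**3 + 8*x**2 + 11*x - 20)) dx by partial fractions, (-2*x**2 - 15*x - 43)/(x**3 + 8*x**2 + 11*x - 20) = -3/(x + 5) + 3/(x + 4) - 2/(x - 1): now ∫(-2/(x - 1)) dx + ∫(3/(x + 4)) dx + ∫(-3/(x + 5)) dx.
Step 2. Evaluate the standard form [assuming x > -5]: now -3*log(x + 5) + ∫(-2/(x - 1)) dx + ∫(3/(x + 4)) dx.
Step 3. Evaluate the standard form [assuming x > -4]: now 3*log(x + 4) - 3*log(x + 5) + ∫(-2/(x - 1)) dx.
Step 4. Evaluate the standard form [assuming x > 1]: now -2*log(x - 1) + 3*log(x + 4) - 3*log(x + 5).
Answer: -2*log(x - 1) + 3*log(x + 4) - 3*log(x + 5).


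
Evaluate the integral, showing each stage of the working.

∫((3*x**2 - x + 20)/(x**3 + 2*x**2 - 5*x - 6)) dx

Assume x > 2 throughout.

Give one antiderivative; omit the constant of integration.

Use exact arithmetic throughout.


Step 1. Decompose ∫((3*x**2 - x + 20)/(x**3 + 2*x**2 - 5*x - 6)) dx by partial fractions, (3*x**2 - x + 20)/(x**3 + 2*x**2 - 5*x - 6) = 5/(x + 3) - 4/(x + 1) + 2/(x - 2): now ∫(2/(x - 2)) dx + ∫(-4/(x + 1)) dx + ∫(5/(x + 3)) dx.
Step 2. Evaluate the standard form [assuming x > -3]: now 5*log(x + 3) + ∫(2/(x - 2)) dx + ∫(-4/(x + 1)) dx.
Step 3. Evaluate the standard form [assuming x > -1]: now -4*log(x + 1) + 5*log(x + 3) + ∫(2/(x - 2)) dx.
Step 4. Evaluate the standard form [assuming x > 2]: now 2*log(x - 2) - 4*log(x + 1) + 5*log(x + 3).
Answer: 2*log(x - 2) - 4*log(x + 1) + 5*log(x + 3).


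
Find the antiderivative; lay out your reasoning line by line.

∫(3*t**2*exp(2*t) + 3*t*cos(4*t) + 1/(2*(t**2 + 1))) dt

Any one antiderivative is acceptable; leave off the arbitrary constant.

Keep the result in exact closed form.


Step 1. Rewrite: now ∫(3*t*cos(4*t)) dt + ∫(3*t**2*exp(2*t)) dt + ∫(1/(2*(t**2 + 1))) dt.
Step 2. Integrate ∫(3*t**2*exp(2*t)) dt by parts with u = t**2, dv = (3*exp(2*t)) dt, so v = 3*exp(2*t)/2: now 3*t**2*exp(2*t)/2 + ∫(-3*t*exp(2*t)) dt + ∫(3*t*cos(4*t)) dt + ∫(1/(2*(t**2 + 1))) dt.
Step 3. Integrate ∫(-3*t*exp(2*t)) dt by parts with u = t, dv = (-3*exp(2*t)) dt, so v = -3*exp(2*t)/2: now 3*t**2*exp(2*t)/2 - 3*t*exp(2*t)/2 + ∫(3*t*cos(4*t)) dt + ∫(1/(2*(t**2 + 1))) dt + ∫(3*exp(2*t)/2) dt.
Step 4. Evaluate the standard form: now 3*t**2*exp(2*t)/2 - 3*t*exp(2*t)/2 + 3*exp(2*t)/4 + ∫(3*t*cos(4*t)) dt + ∫(1/(2*(t**2 + 1))) dt.
Step 5. Integrate ∫(3*t*cos(4*t)) dt by parts with u = t, dv = (3*cos(4*t)) dt, so v = 3*sin(4*t)/4: now 3*t**2*exp(2*t)/2 - 3*t*exp(2*t)/2 + 3*t*sin(4*t)/4 + 3*exp(2*t)/4 + ∫(1/(2*(t**2 + 1))) dt + ∫(-3*sin(4*t)/4) dt.
Step 6. Evaluate the standard form: now 3*t**2*exp(2*t)/2 - 3*t*exp(2*t)/2 + 3*t*sin(4*t)/4 + 3*exp(2*t)/4 + 3*cos(4*t)/16 + ∫(1/(2*(t**2 + 1))) dt.
Step 7. Evaluate the standard form: now 3*t**2*exp(2*t)/2 - 3*t*exp(2*t)/2 + 3*t*sin(4*t)/4 + 3*exp(2*t)/4 + 3*cos(4*t)/16 + atan(t)/2.
Answer: 3*t**2*exp(2*t)/2 - 3*t*exp(2*t)/2 + 3*t*sin(4*t)/4 + 3*exp(2*t)/4 + 3*cos(4*t)/16 + atan(t)/2.


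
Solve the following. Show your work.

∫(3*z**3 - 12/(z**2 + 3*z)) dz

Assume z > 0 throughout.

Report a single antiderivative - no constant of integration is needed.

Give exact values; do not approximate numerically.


Step 1. Rewrite: now ∫(3*z**3) dz + ∫(-12/(z**2 + 3*z)) dz.
Step 2. Decompose ∫(-12/(z**2 + 3*z)) dz by partial fractions, -12/(z**2 + 3*z) = 4/(z + 3) - 4/z: now ∫(-4/z) dz + ∫(3*z**3) dz + ∫(4/(z + 3)) dz.
Step 3. Evaluate the standard form [assuming z > -3]: now 4*log(z + 3) + ∫(-4/z) dz + ∫(3*z**3) dz.
Step 4. Evaluate the standard form [assuming z > 0]: now -4*log(z) + 4*log(z + 3) + ∫(3*z**3) dz.
Step 5. Evaluate the standard form: now 3*z**4/4 - 4*log(z) + 4*log(z + 3).
Answer: 3*z**4/4 - 4*log(z) + 4*log(z + 3).


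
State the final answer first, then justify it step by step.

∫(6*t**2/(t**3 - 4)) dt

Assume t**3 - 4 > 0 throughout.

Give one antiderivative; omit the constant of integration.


The answer is 2*log(t**3 - 4).
Step 1. Substitute u = t**3 - 4, turning ∫(6*t**2/(t**3 - 4)) dt into ∫(2/u) du: now ∫(2/u) du.
Step 2. Evaluate the standard form [assuming u > 0]: now 2*log(u).
Step 3. Substitute back u = t**3 - 4: now 2*log(t**3 - 4).
Answer: 2*log(t**3 - 4).


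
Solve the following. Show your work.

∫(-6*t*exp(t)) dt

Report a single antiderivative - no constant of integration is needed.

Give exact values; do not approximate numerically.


Step 1. Integrate ∫(-6*t*exp(t)) dt by parts with u = t, dv = (-6*exp(t)) dt, so v = -6*exp(t): now -6*t*exp(t) + ∫(6*exp(t)) dt.
Step 2. Evaluate the standard form: now -6*t*exp(t) + 6*exp(t).
Answer: -6*t*exp(t) + 6*exp(t).


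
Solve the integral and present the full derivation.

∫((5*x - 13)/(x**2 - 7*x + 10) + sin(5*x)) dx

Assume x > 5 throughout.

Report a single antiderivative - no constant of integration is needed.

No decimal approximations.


Step 1. Rewrite: now ∫((5*x - 13)/(x**2 - 7*x + 10)) dx + ∫(sin(5*x)) dx.
Step 2. Decompose ∫((5*x - 13)/(x**2 - 7*x + 10)) dx by partial fractions, (5*x - 13)/(x**2 - 7*x + 10) = 1/(x - 2) + 4/(x - 5): now ∫(4/(x - 5)) dx + ∫(1/(x - 2)) dx + ∫(sin(5*x)) dx.
Step 3. Evaluate the standard form [assuming x > 2]: now log(x - 2) + ∫(4/(x - 5)) dx + ∫(sin(5*x)) dx.
Step 4. Evaluate the standard form [assuming x > 5]: now 4*log(x - 5) + log(x - 2) + ∫(sin(5*x)) dx.
Step 5. Evaluate the standard form: now 4*log(x - 5) + log(x - 2) - cos(5*x)/5.
Answer: 4*log(x - 5) + log(x - 2) - cos(5*x)/5.


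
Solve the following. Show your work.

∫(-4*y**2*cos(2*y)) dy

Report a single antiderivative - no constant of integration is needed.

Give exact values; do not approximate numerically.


Step 1. Integrate ∫(-4*y**2*cos(2*y)) dy by parts with u = y**2, dv = (-4*cos(2*y)) dy, so v = -2*sin(2*y): now -2*y**2*sin(2*y) + ∫(4*y*sin(2*y)) dy.
Step 2. Integrate ∫(4*y*sin(2*y)) dy by parts with u = y, dv = (4*sin(2*y)) dy, so v = -2*cos(2*y): now -2*y**2*sin(2*y) - 2*y*cos(2*y) + ∫(2*cos(2*y)) dy.
Step 3. Evaluate the standard form: now -2*y**2*sin(2*y) - 2*y*cos(2*y) + sin(2*y).
Answer: -2*y**2*sin(2*y) - 2*y*cos(2*y) + sin(2*y).


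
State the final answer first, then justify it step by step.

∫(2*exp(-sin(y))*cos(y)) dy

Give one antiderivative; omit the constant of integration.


The answer is -2*exp(-sin(y)).
Step 1. Substitute u = sin(y), turning ∫(2*exp(-sin(y))*cos(y)) dy into ∫(2*exp(-u)) du: now ∫(2*exp(-u)) du.
Step 2. Evaluate the standard form: now -2*exp(-u).
Step 3. Substitute back u = sin(y): now -2*exp(-sin(y)).
Answer: -2*exp(-sin(y)).


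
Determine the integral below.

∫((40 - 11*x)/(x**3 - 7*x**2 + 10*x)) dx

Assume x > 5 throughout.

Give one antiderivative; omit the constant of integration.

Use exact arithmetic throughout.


Answer: 4*log(x) - log(x - 5) - 3*log(x - 2).


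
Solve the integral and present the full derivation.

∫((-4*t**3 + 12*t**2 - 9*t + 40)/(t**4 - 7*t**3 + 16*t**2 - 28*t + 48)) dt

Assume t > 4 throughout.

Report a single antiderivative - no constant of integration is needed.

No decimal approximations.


Step 1. Decompose ∫((-4*t**3 + 12*t**2 - 9*t + 40)/(t**4 - 7*t**3 + 16*t**2 - 28*t + 48)) dt by partial fractions, (-4*t**3 + 12*t**2 - 9*t + 40)/(t**4 - 7*t**3 + 16*t**2 - 28*t + 48) = -1/(t**2 + 4) - 1/(t - 3) - 3/(t - 4): now ∫(-3/(t - 4)) dt + ∫(-1/(t - 3)) dt + ∫(-1/(t**2 + 4)) dt.
Step 2. Evaluate the standard form [assuming t > 3]: now -log(t - 3) + ∫(-3/(t - 4)) dt + ∫(-1/(t**2 + 4)) dt.
Step 3. Evaluate the standard form [assuming t > 4]: now -3*log(t - 4) - log(t - 3) + ∫(-1/(t**2 + 4)) dt.
Step 4. Evaluate the standard form: now -3*log(t - 4) - log(t - 3) - atan(t/2)/2.
Answer: -3*log(t - 4) - log(t - 3) - atan(t/2)/2.


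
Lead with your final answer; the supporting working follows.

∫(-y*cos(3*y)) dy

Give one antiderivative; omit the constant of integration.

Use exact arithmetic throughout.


The answer is -y*sin(3*y)/3 - cos(3*y)/9.
Step 1. Integrate ∫(-y*cos(3*y)) dy by parts with u = y, dv = (-cos(3*y)) dy, so v = -sin(3*y)/3: now -y*sin(3*y)/3 + ∫(sin(3*y)/3) dy.
Step 2. Evaluate the standard form: now -y*sin(3*y)/3 - cos(3*y)/9.
Answer: -y*sin(3*y)/3 - cos(3*y)/9.


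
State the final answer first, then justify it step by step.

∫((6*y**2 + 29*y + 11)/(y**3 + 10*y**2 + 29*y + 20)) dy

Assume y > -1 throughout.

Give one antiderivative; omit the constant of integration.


The answer is -log(y + 1) + 3*log(y + 4) + 4*log(y + 5).
Step 1. Decompose ∫((6*y**2 + 29*y + 11)/(y**3 + 10*y**2 + 29*y + 20)) dy by partial fractions, (6*y**2 + 29*y + 11)/(y**3 + 10*y**2 + 29*y + 20) = 4/(y + 5) + 3/(y + 4) - 1/(y + 1): now ∫(-1/(y + 1)) dy + ∫(3/(y + 4)) dy + ∫(4/(y + 5)) dy.
Step 2. Evaluate the standard form [assuming y > -5]: now 4*log(y + 5) + ∫(-1/(y + 1)) dy + ∫(3/(y + 4)) dy.
Step 3. Evaluate the standard form [assuming y > -4]: now 3*log(y + 4) + 4*log(y + 5) + ∫(-1/(y + 1)) dy.
Step 4. Evaluate the standard form [assuming y > -1]: now -log(y + 1) + 3*log(y + 4) + 4*log(y + 5).
Answer: -log(y + 1) + 3*log(y + 4) + 4*log(y + 5).


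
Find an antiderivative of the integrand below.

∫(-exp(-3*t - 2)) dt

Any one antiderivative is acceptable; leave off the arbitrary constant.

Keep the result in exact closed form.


Answer: exp(-3*t - 2)/3.


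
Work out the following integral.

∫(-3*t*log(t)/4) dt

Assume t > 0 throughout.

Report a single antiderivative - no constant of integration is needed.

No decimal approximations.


Answer: -3*t**2*log(t)/8 + 3*t**2/16.


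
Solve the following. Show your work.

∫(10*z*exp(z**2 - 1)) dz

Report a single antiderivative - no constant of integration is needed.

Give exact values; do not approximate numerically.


Step 1. Substitute u = z**2 - 1, turning ∫(10*z*exp(z**2 - 1)) dz into ∫(5*exp(u)) du: now ∫(5*exp(u)) du.
Step 2. Evaluate the standard form: now 5*exp(u).
Step 3. Substitute back u = z**2 - 1: now 5*exp(z**2 - 1).
Answer: 5*exp(z**2 - 1).


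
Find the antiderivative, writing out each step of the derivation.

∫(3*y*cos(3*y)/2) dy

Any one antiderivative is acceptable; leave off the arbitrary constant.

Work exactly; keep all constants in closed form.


Step 1. Integrate ∫(3*y*cos(3*y)/2) dy by parts with u = y, dv = (3*cos(3*y)/2) dy, so v = sin(3*y)/2: now y*sin(3*y)/2 + ∫(-sin(3*y)/2) dy.
Step 2. Evaluate the standard form: now y*sin(3*y)/2 + cos(3*y)/6.
Answer: y*sin(3*y)/2 + cos(3*y)/6.


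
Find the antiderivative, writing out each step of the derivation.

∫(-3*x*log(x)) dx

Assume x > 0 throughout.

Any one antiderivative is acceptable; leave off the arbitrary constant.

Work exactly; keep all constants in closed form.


Step 1. Integrate ∫(-3*x*log(x)) dx by parts with u = log(x), dv = (-3*x) dx, so v = -3*x**2/2 [assuming x > 0]: now -3*x**2*log(x)/2 + ∫(3*x/2) dx.
Step 2. Evaluate the standard form: now -3*x**2*log(x)/2 + 3*x**2/4.
Answer: -3*x**2*log(x)/2 + 3*x**2/4.


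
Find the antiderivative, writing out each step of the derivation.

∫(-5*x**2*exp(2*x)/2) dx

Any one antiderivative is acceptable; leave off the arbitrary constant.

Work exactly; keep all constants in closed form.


Step 1. Integrate ∫(-5*x**2*exp(2*x)/2) dx by parts with u = x**2, dv = (-5*exp(2*x)/2) dx, so v = -5*exp(2*x)/4: now -5*x**2*exp(2*x)/4 + ∫(5*x*exp(2*x)/2) dx.
Step 2. Integrate ∫(5*x*exp(2*x)/2) dx by parts with u = x, dv = (5*exp(2*x)/2) dx, so v = 5*exp(2*x)/4: now -5*x**2*exp(2*x)/4 + 5*x*exp(2*x)/4 + ∫(-5*exp(2*x)/4) dx.
Step 3. Evaluate the standard form: now -5*x**2*exp(2*x)/4 + 5*x*exp(2*x)/4 - 5*exp(2*x)/8.
Answer: -5*x**2*exp(2*x)/4 + 5*x*exp(2*x)/4 - 5*exp(2*x)/8.


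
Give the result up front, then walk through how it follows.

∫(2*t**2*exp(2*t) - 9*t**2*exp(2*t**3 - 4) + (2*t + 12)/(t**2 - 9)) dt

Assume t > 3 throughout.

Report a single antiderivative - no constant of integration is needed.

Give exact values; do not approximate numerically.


The answer is t**2*exp(2*t) - t*exp(2*t) + exp(2*t)/2 - 3*exp(2*t**3 - 4)/2 + 3*log(t - 3) - log(t + 3).
Step 1. Rewrite: now ∫(2*t**2*exp(2*t)) dt + ∫(-9*t**2*exp(2*t**3 - 4)) dt + ∫((2*t + 12)/(t**2 - 9)) dt.
Step 2. Integrate ∫(2*t**2*exp(2*t)) dt by parts with u = t**2, dv = (2*exp(2*t)) dt, so v = exp(2*t): now t**2*exp(2*t) + ∫(-2*t*exp(2*t)) dt + ∫(-9*t**2*exp(2*t**3 - 4)) dt + ∫((2*t + 12)/(t**2 - 9)) dt.
Step 3. Integrate ∫(-2*t*exp(2*t)) dt by parts with u = t, dv = (-2*exp(2*t)) dt, so v = -exp(2*t): now t**2*exp(2*t) - t*exp(2*t) + ∫(-9*t**2*exp(2*t**3 - 4)) dt + ∫((2*t + 12)/(t**2 - 9)) dt + ∫(exp(2*t)) dt.
Step 4. Evaluate the standard form: now t**2*exp(2*t) - t*exp(2*t) + exp(2*t)/2 + ∫(-9*t**2*exp(2*t**3 - 4)) dt + ∫((2*t + 12)/(t**2 - 9)) dt.
Step 5. Decompose ∫((2*t + 12)/(t**2 - 9)) dt by partial fractions, (2*t + 12)/(t**2 - 9) = -1/(t + 3) + 3/(t - 3): now t**2*exp(2*t) - t*exp(2*t) + exp(2*t)/2 + ∫(-9*t**2*exp(2*t**3 - 4)) dt + ∫(3/(t - 3)) dt + ∫(-1/(t + 3)) dt.
Step 6. Evaluate the standard form [assuming t > 3]: now t**2*exp(2*t) - t*exp(2*t) + exp(2*t)/2 + 3*log(t - 3) + ∫(-9*t**2*exp(2*t**3 - 4)) dt + ∫(-1/(t + 3)) dt.
Step 7. Evaluate the standard form [assuming t > -3]: now t**2*exp(2*t) - t*exp(2*t) + exp(2*t)/2 + 3*log(t - 3) - log(t + 3) + ∫(-9*t**2*exp(2*t**3 - 4)) dt.
Step 8. Substitute u = t**3 - 2, turning ∫(-9*t**2*exp(2*t**3 - 4)) dt into ∫(-3*exp(2*u)) du: now t**2*exp(2*t) - t*exp(2*t) + exp(2*t)/2 + 3*log(t - 3) - log(t + 3) + ∫(-3*exp(2*u)) du.
Step 9. Evaluate the standard form: now t**2*exp(2*t) - t*exp(2*t) + exp(2*t)/2 - 3*exp(2*u)/2 + 3*log(t - 3) - log(t + 3).
Step 10. Substitute back u = t**3 - 2: now t**2*exp(2*t) - t*exp(2*t) + exp(2*t)/2 - 3*exp(2*t**3 - 4)/2 + 3*log(t - 3) - log(t + 3).
Answer: t**2*exp(2*t) - t*exp(2*t) + exp(2*t)/2 - 3*exp(2*t**3 - 4)/2 + 3*log(t - 3) - log(t + 3).


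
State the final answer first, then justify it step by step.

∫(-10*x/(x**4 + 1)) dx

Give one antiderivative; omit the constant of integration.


The answer is -5*atan(x**2).
Step 1. Substitute u = x**2, turning ∫(-10*x/(x**4 + 1)) dx into ∫(-5/(u**2 + 1)) du: now ∫(-5/(u**2 + 1)) du.
Step 2. Evaluate the standard form: now -5*atan(u).
Step 3. Substitute back u = x**2: now -5*atan(x**2).
Answer: -5*atan(x**2).


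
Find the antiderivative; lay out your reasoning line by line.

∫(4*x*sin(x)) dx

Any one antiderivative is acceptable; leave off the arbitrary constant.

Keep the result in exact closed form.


Step 1. Integrate ∫(4*x*sin(x)) dx by parts with u = x, dv = (4*sin(x)) dx, so v = -4*cos(x): now -4*x*cos(x) + ∫(4*cos(x)) dx.
Step 2. Evaluate the standard form: now -4*x*cos(x) + 4*sin(x).
Answer: -4*x*cos(x) + 4*sin(x).


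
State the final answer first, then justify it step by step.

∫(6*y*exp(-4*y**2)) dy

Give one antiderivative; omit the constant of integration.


The answer is -3*exp(-4*y**2)/4.
Step 1. Substitute u = y**2, turning ∫(6*y*exp(-4*y**2)) dy into ∫(3*exp(-4*u)) du: now ∫(3*exp(-4*u)) du.
Step 2. Evaluate the standard form: now -3*exp(-4*u)/4.
Step 3. Substitute back u = y**2: now -3*exp(-4*y**2)/4.
Answer: -3*exp(-4*y**2)/4.


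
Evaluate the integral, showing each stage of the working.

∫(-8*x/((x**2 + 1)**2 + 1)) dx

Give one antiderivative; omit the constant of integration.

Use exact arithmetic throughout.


Step 1. Substitute u = x**2 + 1, turning ∫(-8*x/((x**2 + 1)**2 + 1)) dx into ∫(-4/(u**2 + 1)) du: now ∫(-4/(u**2 + 1)) du.
Step 2. Evaluate the standard form: now -4*atan(u).
Step 3. Substitute back u = x**2 + 1: now -4*atan(x**2 + 1).
Answer: -4*atan(x**2 + 1).


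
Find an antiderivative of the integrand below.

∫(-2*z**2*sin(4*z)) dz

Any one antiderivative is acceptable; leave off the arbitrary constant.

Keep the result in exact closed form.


Answer: z**2*cos(4*z)/2 - z*sin(4*z)/4 - cos(4*z)/16.


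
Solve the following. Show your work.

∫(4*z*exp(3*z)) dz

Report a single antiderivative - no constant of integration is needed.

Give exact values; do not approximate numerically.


Step 1. Integrate ∫(4*z*exp(3*z)) dz by parts with u = z, dv = (4*exp(3*z)) dz, so v = 4*exp(3*z)/3: now 4*z*exp(3*z)/3 + ∫(-4*exp(3*z)/3) dz.
Step 2. Evaluate the standard form: now 4*z*exp(3*z)/3 - 4*exp(3*z)/9.
Answer: 4*z*exp(3*z)/3 - 4*exp(3*z)/9.


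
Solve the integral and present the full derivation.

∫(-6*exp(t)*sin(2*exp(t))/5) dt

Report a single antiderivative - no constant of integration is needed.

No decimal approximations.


Step 1. Substitute u = exp(t), turning ∫(-6*exp(t)*sin(2*exp(t))/5) dt into ∫(-6*sin(2*u)/5) du: now ∫(-6*sin(2*u)/5) du.
Step 2. Evaluate the standard form: now 3*cos(2*u)/5.
Step 3. Substitute back u = exp(t): now 3*cos(2*exp(t))/5.
Answer: 3*cos(2*exp(t))/5.


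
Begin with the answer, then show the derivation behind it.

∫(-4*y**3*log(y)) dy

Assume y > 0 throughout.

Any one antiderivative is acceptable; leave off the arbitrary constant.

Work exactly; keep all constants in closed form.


The answer is -y**4*log(y) + y**4/4.
Step 1. Integrate ∫(-4*y**3*log(y)) dy by parts with u = log(y), dv = (-4*y**3) dy, so v = -y**4 [assuming y > 0]: now -y**4*log(y) + ∫(y**3) dy.
Step 2. Evaluate the standard form: now -y**4*log(y) + y**4/4.
Answer: -y**4*log(y) + y**4/4.


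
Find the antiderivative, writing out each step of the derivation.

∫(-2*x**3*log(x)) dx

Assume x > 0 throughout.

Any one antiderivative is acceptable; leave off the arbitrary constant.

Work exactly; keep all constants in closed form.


Step 1. Integrate ∫(-2*x**3*log(x)) dx by parts with u = log(x), dv = (-2*x**3) dx, so v = -x**4/2 [assuming x > 0]: now -x**4*log(x)/2 + ∫(x**3/2) dx.
Step 2. Evaluate the standard form: now -x**4*log(x)/2 + x**4/8.
Answer: -x**4*log(x)/2 + x**4/8.


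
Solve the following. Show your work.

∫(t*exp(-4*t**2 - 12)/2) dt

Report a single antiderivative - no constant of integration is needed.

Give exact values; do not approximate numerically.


Step 1. Substitute u = t**2 + 3, turning ∫(t*exp(-4*t**2 - 12)/2) dt into ∫(exp(-4*u)/4) du: now ∫(exp(-4*u)/4) du.
Step 2. Evaluate the standard form: now -exp(-4*u)/16.
Step 3. Substitute back u = t**2 + 3: now -exp(-4*t**2 - 12)/16.
Answer: -exp(-4*t**2 - 12)/16.


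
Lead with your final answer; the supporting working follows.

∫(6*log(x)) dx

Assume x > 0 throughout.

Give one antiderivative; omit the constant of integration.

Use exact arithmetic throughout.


The answer is 6*x*log(x) - 6*x.
Step 1. Integrate ∫(6*log(x)) dx by parts with u = log(x), dv = (6) dx, so v = 6*x [assuming x > 0]: now 6*x*log(x) + ∫(-6) dx.
Step 2. Evaluate the standard form: now 6*x*log(x) - 6*x.
Answer: 6*x*log(x) - 6*x.


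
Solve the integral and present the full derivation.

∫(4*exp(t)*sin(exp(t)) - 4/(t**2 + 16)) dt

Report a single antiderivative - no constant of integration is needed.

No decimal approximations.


Step 1. Rewrite: now ∫(4*exp(t)*sin(exp(t))) dt + ∫(-4/(t**2 + 16)) dt.
Step 2. Evaluate the standard form: now -atan(t/4) + ∫(4*exp(t)*sin(exp(t))) dt.
Step 3. Substitute u = exp(t), turning ∫(4*exp(t)*sin(exp(t))) dt into ∫(4*sin(u)) du: now -atan(t/4) + ∫(4*sin(u)) du.
Step 4. Evaluate the standard form: now -4*cos(u) - atan(t/4).
Step 5. Substitute back u = exp(t): now -4*cos(exp(t)) - atan(t/4).
Answer: -4*cos(exp(t)) - atan(t/4).


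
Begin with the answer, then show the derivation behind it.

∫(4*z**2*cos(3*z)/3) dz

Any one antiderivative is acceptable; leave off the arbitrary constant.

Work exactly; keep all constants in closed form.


The answer is 4*z**2*sin(3*z)/9 + 8*z*cos(3*z)/27 - 8*sin(3*z)/81.
Step 1. Integrate ∫(4*z**2*cos(3*z)/3) dz by parts with u = z**2, dv = (4*cos(3*z)/3) dz, so v = 4*sin(3*z)/9: now 4*z**2*sin(3*z)/9 + ∫(-8*z*sin(3*z)/9) dz.
Step 2. Integrate ∫(-8*z*sin(3*z)/9) dz by parts with u = z, dv = (-8*sin(3*z)/9) dz, so v = 8*cos(3*z)/27: now 4*z**2*sin(3*z)/9 + 8*z*cos(3*z)/27 + ∫(-8*cos(3*z)/27) dz.
Step 3. Evaluate the standard form: now 4*z**2*sin(3*z)/9 + 8*z*cos(3*z)/27 - 8*sin(3*z)/81.
Answer: 4*z**2*sin(3*z)/9 + 8*z*cos(3*z)/27 - 8*sin(3*z)/81.


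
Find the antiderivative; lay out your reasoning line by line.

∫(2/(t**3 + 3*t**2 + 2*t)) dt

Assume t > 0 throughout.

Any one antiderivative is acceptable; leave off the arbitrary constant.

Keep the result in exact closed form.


Step 1. Decompose ∫(2/(t**3 + 3*t**2 + 2*t)) dt by partial fractions, 2/(t**3 + 3*t**2 + 2*t) = 1/(t + 2) - 2/(t + 1) + 1/t: now ∫(1/t) dt + ∫(-2/(t + 1)) dt + ∫(1/(t + 2)) dt.
Step 2. Evaluate the standard form [assuming t > -2]: now log(t + 2) + ∫(1/t) dt + ∫(-2/(t + 1)) dt.
Step 3. Evaluate the standard form [assuming t > -1]: now -2*log(t + 1) + log(t + 2) + ∫(1/t) dt.
Step 4. Evaluate the standard form [assuming t > 0]: now log(t) - 2*log(t + 1) + log(t + 2).
Answer: log(t) - 2*log(t + 1) + log(t + 2).


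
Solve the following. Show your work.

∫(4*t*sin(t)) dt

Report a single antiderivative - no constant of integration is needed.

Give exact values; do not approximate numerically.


Step 1. Integrate ∫(4*t*sin(t)) dt by parts with u = t, dv = (4*sin(t)) dt, so v = -4*cos(t): now -4*t*cos(t) + ∫(4*cos(t)) dt.
Step 2. Evaluate the standard form: now -4*t*cos(t) + 4*sin(t).
Answer: -4*t*cos(t) + 4*sin(t).


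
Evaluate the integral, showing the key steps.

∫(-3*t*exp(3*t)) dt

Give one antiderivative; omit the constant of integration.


Step 1. Integrate ∫(-3*t*exp(3*t)) dt by parts with u = t, dv = (-3*exp(3*t)) dt, so v = -exp(3*t): now -t*exp(3*t) + ∫(exp(3*t)) dt.
Step 2. Evaluate the standard form: now -t*exp(3*t) + exp(3*t)/3.
Answer: -t*exp(3*t) + exp(3*t)/3.


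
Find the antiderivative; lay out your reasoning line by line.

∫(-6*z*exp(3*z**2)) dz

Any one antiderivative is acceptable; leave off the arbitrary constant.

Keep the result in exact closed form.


Step 1. Substitute u = z**2, turning ∫(-6*z*exp(3*z**2)) dz into ∫(-3*exp(3*u)) du: now ∫(-3*exp(3*u)) du.
Step 2. Evaluate the standard form: now -exp(3*u).
Step 3. Substitute back u = z**2: now -exp(3*z**2).
Answer: -exp(3*z**2).


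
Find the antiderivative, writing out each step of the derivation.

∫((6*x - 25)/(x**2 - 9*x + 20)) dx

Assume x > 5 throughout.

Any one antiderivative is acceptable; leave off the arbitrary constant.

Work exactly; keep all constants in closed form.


Step 1. Decompose ∫((6*x - 25)/(x**2 - 9*x + 20)) dx by partial fractions, (6*x - 25)/(x**2 - 9*x + 20) = 1/(x - 4) + 5/(x - 5): now ∫(5/(x - 5)) dx + ∫(1/(x - 4)) dx.
Step 2. Evaluate the standard form [assuming x > 4]: now log(x - 4) + ∫(5/(x - 5)) dx.
Step 3. Evaluate the standard form [assuming x > 5]: now 5*log(x - 5) + log(x - 4).
Answer: 5*log(x - 5) + log(x - 4).


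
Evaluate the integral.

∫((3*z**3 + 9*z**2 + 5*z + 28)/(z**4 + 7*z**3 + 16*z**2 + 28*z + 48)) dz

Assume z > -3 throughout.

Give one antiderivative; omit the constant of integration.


Answer: log(z + 3) + 2*log(z + 4) - atan(z/2)/2.


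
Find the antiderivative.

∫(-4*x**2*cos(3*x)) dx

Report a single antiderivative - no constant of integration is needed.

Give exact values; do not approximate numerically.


Answer: -4*x**2*sin(3*x)/3 - 8*x*cos(3*x)/9 + 8*sin(3*x)/27.


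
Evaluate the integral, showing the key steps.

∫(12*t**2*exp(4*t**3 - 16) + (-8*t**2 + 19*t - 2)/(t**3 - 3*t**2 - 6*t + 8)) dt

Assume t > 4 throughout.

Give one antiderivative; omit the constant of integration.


Step 1. Rewrite: now ∫(12*t**2*exp(4*t**3 - 16)) dt + ∫((-8*t**2 + 19*t - 2)/(t**3 - 3*t**2 - 6*t + 8)) dt.
Step 2. Substitute u = t**3 - 4, turning ∫(12*t**2*exp(4*t**3 - 16)) dt into ∫(4*exp(4*u)) du: now ∫((-8*t**2 + 19*t - 2)/(t**3 - 3*t**2 - 6*t + 8)) dt + ∫(4*exp(4*u)) du.
Step 3. Evaluate the standard form: now exp(4*u) + ∫((-8*t**2 + 19*t - 2)/(t**3 - 3*t**2 - 6*t + 8)) dt.
Step 4. Substitute back u = t**3 - 4: now exp(4*t**3 - 16) + ∫((-8*t**2 + 19*t - 2)/(t**3 - 3*t**2 - 6*t + 8)) dt.
Step 5. Decompose ∫((-8*t**2 + 19*t - 2)/(t**3 - 3*t**2 - 6*t + 8)) dt by partial fractions, (-8*t**2 + 19*t - 2)/(t**3 - 3*t**2 - 6*t + 8) = -4/(t + 2) - 1/(t - 1) - 3/(t - 4): now exp(4*t**3 - 16) + ∫(-3/(t - 4)) dt + ∫(-1/(t - 1)) dt + ∫(-4/(t + 2)) dt.
Step 6. Evaluate the standard form [assuming t > 1]: now exp(4*t**3 - 16) - log(t - 1) + ∫(-3/(t - 4)) dt + ∫(-4/(t + 2)) dt.
Step 7. Evaluate the standard form [assuming t > 4]: now exp(4*t**3 - 16) - 3*log(t - 4) - log(t - 1) + ∫(-4/(t + 2)) dt.
Step 8. Evaluate the standard form [assuming t > -2]: now exp(4*t**3 - 16) - 3*log(t - 4) - log(t - 1) - 4*log(t + 2).
Answer: exp(4*t**3 - 16) - 3*log(t - 4) - log(t - 1) - 4*log(t + 2).


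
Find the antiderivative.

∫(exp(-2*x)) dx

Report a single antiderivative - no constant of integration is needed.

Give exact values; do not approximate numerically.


Answer: -exp(-2*x)/2.


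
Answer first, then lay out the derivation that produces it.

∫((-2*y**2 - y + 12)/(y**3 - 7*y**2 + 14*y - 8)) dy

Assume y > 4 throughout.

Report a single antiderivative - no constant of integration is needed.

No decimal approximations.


The answer is -4*log(y - 4) - log(y - 2) + 3*log(y - 1).
Step 1. Decompose ∫((-2*y**2 - y + 12)/(y**3 - 7*y**2 + 14*y - 8)) dy by partial fractions, (-2*y**2 - y + 12)/(y**3 - 7*y**2 + 14*y - 8) = 3/(y - 1) - 1/(y - 2) - 4/(y - 4): now ∫(-4/(y - 4)) dy + ∫(-1/(y - 2)) dy + ∫(3/(y - 1)) dy.
Step 2. Evaluate the standard form [assuming y > 1]: now 3*log(y - 1) + ∫(-4/(y - 4)) dy + ∫(-1/(y - 2)) dy.
Step 3. Evaluate the standard form [assuming y > 2]: now -log(y - 2) + 3*log(y - 1) + ∫(-4/(y - 4)) dy.
Step 4. Evaluate the standard form [assuming y > 4]: now -4*log(y - 4) - log(y - 2) + 3*log(y - 1).
Answer: -4*log(y - 4) - log(y - 2) + 3*log(y - 1).


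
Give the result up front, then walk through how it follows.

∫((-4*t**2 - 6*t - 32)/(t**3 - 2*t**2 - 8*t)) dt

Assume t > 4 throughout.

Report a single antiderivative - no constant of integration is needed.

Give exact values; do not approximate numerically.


The answer is 4*log(t) - 5*log(t - 4) - 3*log(t + 2).
Step 1. Decompose ∫((-4*t**2 - 6*t - 32)/(t**3 - 2*t**2 - 8*t)) dt by partial fractions, (-4*t**2 - 6*t - 32)/(t**3 - 2*t**2 - 8*t) = -3/(t + 2) - 5/(t - 4) + 4/t: now ∫(4/t) dt + ∫(-5/(t - 4)) dt + ∫(-3/(t + 2)) dt.
Step 2. Evaluate the standard form [assuming t > 0]: now 4*log(t) + ∫(-5/(t - 4)) dt + ∫(-3/(t + 2)) dt.
Step 3. Evaluate the standard form [assuming t > -2]: now 4*log(t) - 3*log(t + 2) + ∫(-5/(t - 4)) dt.
Step 4. Evaluate the standard form [assuming t > 4]: now 4*log(t) - 5*log(t - 4) - 3*log(t + 2).
Answer: 4*log(t) - 5*log(t - 4) - 3*log(t + 2).


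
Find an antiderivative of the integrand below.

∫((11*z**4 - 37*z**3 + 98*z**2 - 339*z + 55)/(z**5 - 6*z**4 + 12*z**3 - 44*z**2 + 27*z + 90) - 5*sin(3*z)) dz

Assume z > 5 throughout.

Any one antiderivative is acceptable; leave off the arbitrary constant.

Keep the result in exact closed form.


Answer: 5*log(z - 5) + 3*log(z - 2) + 3*log(z + 1) + 5*cos(3*z)/3 + atan(z/3)/3.


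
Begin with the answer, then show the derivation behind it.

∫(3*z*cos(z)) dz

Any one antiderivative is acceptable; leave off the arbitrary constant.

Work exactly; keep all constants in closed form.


The answer is 3*z*sin(z) + 3*cos(z).
Step 1. Integrate ∫(3*z*cos(z)) dz by parts with u = z, dv = (3*cos(z)) dz, so v = 3*sin(z): now 3*z*sin(z) + ∫(-3*sin(z)) dz.
Step 2. Evaluate the standard form: now 3*z*sin(z) + 3*cos(z).
Answer: 3*z*sin(z) + 3*cos(z).


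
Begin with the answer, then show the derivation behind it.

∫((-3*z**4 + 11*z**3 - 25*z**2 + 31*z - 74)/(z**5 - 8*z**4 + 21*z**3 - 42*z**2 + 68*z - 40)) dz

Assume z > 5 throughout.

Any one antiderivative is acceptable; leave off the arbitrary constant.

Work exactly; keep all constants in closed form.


The answer is -3*log(z - 5) + 3*log(z - 2) - 3*log(z - 1) - atan(z/2)/2.
Step 1. Decompose ∫((-3*z**4 + 11*z**3 - 25*z**2 + 31*z - 74)/(z**5 - 8*z**4 + 21*z**3 - 42*z**2 + 68*z - 40)) dz by partial fractions, (-3*z**4 + 11*z**3 - 25*z**2 + 31*z - 74)/(z**5 - 8*z**4 + 21*z**3 - 42*z**2 + 68*z - 40) = -1/(z**2 + 4) - 3/(z - 1) + 3/(z - 2) - 3/(z - 5): now ∫(-3/(z - 5)) dz + ∫(3/(z - 2)) dz + ∫(-3/(z - 1)) dz + ∫(-1/(z**2 + 4)) dz.
Step 2. Evaluate the standard form [assuming z > 5]: now -3*log(z - 5) + ∫(3/(z - 2)) dz + ∫(-3/(z - 1)) dz + ∫(-1/(z**2 + 4)) dz.
Step 3. Evaluate the standard form [assuming z > 1]: now -3*log(z - 5) - 3*log(z - 1) + ∫(3/(z - 2)) dz + ∫(-1/(z**2 + 4)) dz.
Step 4. Evaluate the standard form [assuming z > 2]: now -3*log(z - 5) + 3*log(z - 2) - 3*log(z - 1) + ∫(-1/(z**2 + 4)) dz.
Step 5. Evaluate the standard form: now -3*log(z - 5) + 3*log(z - 2) - 3*log(z - 1) - atan(z/2)/2.
Answer: -3*log(z - 5) + 3*log(z - 2) - 3*log(z - 1) - atan(z/2)/2.


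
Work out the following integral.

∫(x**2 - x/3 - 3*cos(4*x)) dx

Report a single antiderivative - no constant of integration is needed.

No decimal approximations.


Answer: x**3/3 - x**2/6 - 3*sin(4*x)/4.


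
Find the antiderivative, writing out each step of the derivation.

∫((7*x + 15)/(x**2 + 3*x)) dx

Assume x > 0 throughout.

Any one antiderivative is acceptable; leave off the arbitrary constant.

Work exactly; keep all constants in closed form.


Step 1. Decompose ∫((7*x + 15)/(x**2 + 3*x)) dx by partial fractions, (7*x + 15)/(x**2 + 3*x) = 2/(x + 3) + 5/x: now ∫(5/x) dx + ∫(2/(x + 3)) dx.
Step 2. Evaluate the standard form [assuming x > 0]: now 5*log(x) + ∫(2/(x + 3)) dx.
Step 3. Evaluate the standard form [assuming x > -3]: now 5*log(x) + 2*log(x + 3).
Answer: 5*log(x) + 2*log(x + 3).


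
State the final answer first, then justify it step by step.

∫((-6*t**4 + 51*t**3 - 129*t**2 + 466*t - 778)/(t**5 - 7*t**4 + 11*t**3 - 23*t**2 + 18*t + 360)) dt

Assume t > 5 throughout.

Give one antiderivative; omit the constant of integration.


The answer is 4*log(t - 5) - 5*log(t - 4) - 5*log(t + 2) - atan(t/3)/3.
Step 1. Decompose ∫((-6*t**4 + 51*t**3 - 129*t**2 + 466*t - 778)/(t**5 - 7*t**4 + 11*t**3 - 23*t**2 + 18*t + 360)) dt by partial fractions, (-6*t**4 + 51*t**3 - 129*t**2 + 466*t - 778)/(t**5 - 7*t**4 + 11*t**3 - 23*t**2 + 18*t + 360) = -1/(t**2 + 9) - 5/(t + 2) - 5/(t - 4) + 4/(t - 5): now ∫(4/(t - 5)) dt + ∫(-5/(t - 4)) dt + ∫(-5/(t + 2)) dt + ∫(-1/(t**2 + 9)) dt.
Step 2. Evaluate the standard form [assuming t > -2]: now -5*log(t + 2) + ∫(4/(t - 5)) dt + ∫(-5/(t - 4)) dt + ∫(-1/(t**2 + 9)) dt.
Step 3. Evaluate the standard form [assuming t > 5]: now 4*log(t - 5) - 5*log(t + 2) + ∫(-5/(t - 4)) dt + ∫(-1/(t**2 + 9)) dt.
Step 4. Evaluate the standard form [assuming t > 4]: now 4*log(t - 5) - 5*log(t - 4) - 5*log(t + 2) + ∫(-1/(t**2 + 9)) dt.
Step 5. Evaluate the standard form: now 4*log(t - 5) - 5*log(t - 4) - 5*log(t + 2) - atan(t/3)/3.
Answer: 4*log(t - 5) - 5*log(t - 4) - 5*log(t + 2) - atan(t/3)/3.


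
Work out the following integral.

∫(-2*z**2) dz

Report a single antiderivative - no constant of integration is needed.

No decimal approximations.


Answer: -2*z**3/3.


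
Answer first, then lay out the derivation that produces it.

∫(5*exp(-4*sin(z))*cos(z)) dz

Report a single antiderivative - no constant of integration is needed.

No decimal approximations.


The answer is -5*exp(-4*sin(z))/4.
Step 1. Substitute u = sin(z), turning ∫(5*exp(-4*sin(z))*cos(z)) dz into ∫(5*exp(-4*u)) du: now ∫(5*exp(-4*u)) du.
Step 2. Evaluate the standard form: now -5*exp(-4*u)/4.
Step 3. Substitute back u = sin(z): now -5*exp(-4*sin(z))/4.
Answer: -5*exp(-4*sin(z))/4.


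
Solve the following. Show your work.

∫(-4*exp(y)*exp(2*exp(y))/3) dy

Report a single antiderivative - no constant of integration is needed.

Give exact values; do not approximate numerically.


Step 1. Substitute u = exp(y), turning ∫(-4*exp(y)*exp(2*exp(y))/3) dy into ∫(-4*exp(2*u)/3) du: now ∫(-4*exp(2*u)/3) du.
Step 2. Evaluate the standard form: now -2*exp(2*u)/3.
Step 3. Substitute back u = exp(y): now -2*exp(2*exp(y))/3.
Answer: -2*exp(2*exp(y))/3.
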